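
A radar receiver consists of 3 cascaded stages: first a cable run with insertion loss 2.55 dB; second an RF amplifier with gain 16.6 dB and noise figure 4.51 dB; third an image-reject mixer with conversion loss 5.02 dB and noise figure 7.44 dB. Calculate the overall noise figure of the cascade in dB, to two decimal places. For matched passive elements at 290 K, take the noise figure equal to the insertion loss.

7.21 dB

Convert to linear (a loss of L dB is a gain of −L dB): F_i = 10^(NF_i/10), G_i = 10^(G_i,dB/10)
  Stage 1: F_1 = 10^(2.55/10) = 1.799, G_1 = 10^(−2.55/10) = 0.5559
  Stage 2: F_2 = 10^(4.51/10) = 2.825, G_2 = 10^(16.6/10) = 45.71
  Stage 3: F_3 = 10^(7.44/10) = 5.546, G_3 = 10^(−5.02/10) = 0.3148
Friis cascade:
  F = 1.799 + (2.825 − 1)/0.5559 + (5.546 − 1)/25.41 = 5.261
NF = 10 log₁₀(5.261) = 7.21 dB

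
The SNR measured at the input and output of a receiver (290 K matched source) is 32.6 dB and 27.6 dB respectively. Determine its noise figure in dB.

5.0 dB

NF (dB) = SNR_in(dB) − SNR_out(dB) when the source is at T₀
NF = 32.6 − 27.6 = 5.0 dB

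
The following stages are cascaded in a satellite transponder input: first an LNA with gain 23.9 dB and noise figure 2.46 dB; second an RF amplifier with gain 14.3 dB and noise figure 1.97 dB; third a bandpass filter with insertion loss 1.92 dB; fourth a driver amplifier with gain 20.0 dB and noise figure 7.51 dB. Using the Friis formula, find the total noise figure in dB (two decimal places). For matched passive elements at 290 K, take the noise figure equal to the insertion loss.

Convert to linear (a loss of L dB is a gain of −L dB): F_i = 10^(NF_i/10), G_i = 10^(G_i,dB/10)
  Stage 1: F_1 = 10^(2.46/10) = 1.762, G_1 = 10^(23.9/10) = 245.5
  Stage 2: F_2 = 10^(1.97/10) = 1.574, G_2 = 10^(14.3/10) = 26.92
  Stage 3: F_3 = 10^(1.92/10) = 1.556, G_3 = 10^(−1.92/10) = 0.6427
  Stage 4: F_4 = 10^(7.51/10) = 5.636, G_4 = 10^(20.0/10) = 100.0
Friis cascade:
  F = 1.762 + (1.574 − 1)/245.5 + (1.556 − 1)/6607 + (5.636 − 1)/4246 = 1.765
NF = 10 log₁₀(1.765) = 2.47 dB

2.47 dB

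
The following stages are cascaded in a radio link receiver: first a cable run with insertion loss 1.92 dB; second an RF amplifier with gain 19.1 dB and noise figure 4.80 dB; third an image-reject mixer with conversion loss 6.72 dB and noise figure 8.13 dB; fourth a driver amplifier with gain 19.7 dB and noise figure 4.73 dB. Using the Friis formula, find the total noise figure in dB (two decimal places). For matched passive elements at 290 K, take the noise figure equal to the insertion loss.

Convert to linear (a loss of L dB is a gain of −L dB): F_i = 10^(NF_i/10), G_i = 10^(G_i,dB/10)
  Stage 1: F_1 = 10^(1.92/10) = 1.556, G_1 = 10^(−1.92/10) = 0.6427
  Stage 2: F_2 = 10^(4.80/10) = 3.020, G_2 = 10^(19.1/10) = 81.28
  Stage 3: F_3 = 10^(8.13/10) = 6.501, G_3 = 10^(−6.72/10) = 0.2128
  Stage 4: F_4 = 10^(4.73/10) = 2.972, G_4 = 10^(19.7/10) = 93.33
Friis cascade:
  F = 1.556 + (3.020 − 1)/0.6427 + (6.501 − 1)/52.24 + (2.972 − 1)/11.12 = 4.982
NF = 10 log₁₀(4.982) = 6.97 dB

6.97 dB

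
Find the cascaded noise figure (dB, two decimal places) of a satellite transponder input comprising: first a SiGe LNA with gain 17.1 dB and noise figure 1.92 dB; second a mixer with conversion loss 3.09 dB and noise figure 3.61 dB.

1.99 dB

Convert to linear (a loss of L dB is a gain of −L dB): F_i = 10^(NF_i/10), G_i = 10^(G_i,dB/10)
  Stage 1: F_1 = 10^(1.92/10) = 1.556, G_1 = 10^(17.1/10) = 51.29
  Stage 2: F_2 = 10^(3.61/10) = 2.296, G_2 = 10^(−3.09/10) = 0.4909
Friis cascade:
  F = 1.556 + (2.296 − 1)/51.29 = 1.581
NF = 10 log₁₀(1.581) = 1.99 dB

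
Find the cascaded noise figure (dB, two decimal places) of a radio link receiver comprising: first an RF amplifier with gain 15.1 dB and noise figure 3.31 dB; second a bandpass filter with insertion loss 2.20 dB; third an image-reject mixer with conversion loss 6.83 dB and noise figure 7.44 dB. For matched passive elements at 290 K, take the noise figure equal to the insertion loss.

3.80 dB

Convert to linear (a loss of L dB is a gain of −L dB): F_i = 10^(NF_i/10), G_i = 10^(G_i,dB/10)
  Stage 1: F_1 = 10^(3.31/10) = 2.143, G_1 = 10^(15.1/10) = 32.36
  Stage 2: F_2 = 10^(2.20/10) = 1.660, G_2 = 10^(−2.20/10) = 0.6026
  Stage 3: F_3 = 10^(7.44/10) = 5.546, G_3 = 10^(−6.83/10) = 0.2075
Friis cascade:
  F = 2.143 + (1.660 − 1)/32.36 + (5.546 − 1)/19.50 = 2.396
NF = 10 log₁₀(2.396) = 3.80 dB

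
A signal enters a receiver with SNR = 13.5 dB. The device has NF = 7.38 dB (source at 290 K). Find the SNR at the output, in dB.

By definition F = SNR_in/SNR_out, so in dB: SNR_out = SNR_in − NF
SNR_out = 13.5 − 7.38 = 6.12 dB

6.12 dB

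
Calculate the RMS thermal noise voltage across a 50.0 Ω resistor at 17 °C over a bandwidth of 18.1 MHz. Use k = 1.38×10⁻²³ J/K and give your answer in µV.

T = 17 °C + 273.15 = 290.15 K
V_n = √(4kTRB)
4kTRB = 4 × 1.38×10⁻²³ × 290.15 × 5.00×10¹ × 1.81×10⁷ = 1.45×10⁻¹¹ V²
V_n = √(1.45×10⁻¹¹) = 3.81×10⁻⁶ V = 3.81 µV

3.81 µV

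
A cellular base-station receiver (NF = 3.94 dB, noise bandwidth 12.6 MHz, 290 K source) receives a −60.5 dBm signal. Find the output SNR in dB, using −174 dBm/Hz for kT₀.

38.6 dB

Noise floor: N = −174 + 10 log₁₀(B) + NF
10 log₁₀(1.26×10⁷) = 71 dB
N = −174 + 71 + 3.94 = −99.06 dBm
SNR = P_sig − N = −60.5 − (−99.06) = 38.56 dB → 38.6 dB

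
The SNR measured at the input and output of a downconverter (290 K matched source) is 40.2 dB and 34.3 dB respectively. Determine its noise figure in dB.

NF (dB) = SNR_in(dB) − SNR_out(dB) when the source is at T₀
NF = 40.2 − 34.3 = 5.9 dB

5.9 dB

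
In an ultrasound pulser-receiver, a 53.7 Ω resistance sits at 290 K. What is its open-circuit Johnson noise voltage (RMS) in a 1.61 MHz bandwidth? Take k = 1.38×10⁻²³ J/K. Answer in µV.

1.18 µV

V_n = √(4kTRB)
4kTRB = 4 × 1.38×10⁻²³ × 290 × 5.37×10¹ × 1.61×10⁶ = 1.38×10⁻¹² V²
V_n = √(1.38×10⁻¹²) = 1.18×10⁻⁶ V = 1.18 µV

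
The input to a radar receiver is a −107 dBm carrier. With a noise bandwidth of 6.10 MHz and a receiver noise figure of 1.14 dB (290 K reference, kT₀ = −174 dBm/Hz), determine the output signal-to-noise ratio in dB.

Noise floor: N = −174 + 10 log₁₀(B) + NF
10 log₁₀(6.10×10⁶) = 67.85 dB
N = −174 + 67.85 + 1.14 = −105.01 dBm
SNR = P_sig − N = −107 − (−105.01) = −1.99 dB → −2.0 dB

−2.0 dB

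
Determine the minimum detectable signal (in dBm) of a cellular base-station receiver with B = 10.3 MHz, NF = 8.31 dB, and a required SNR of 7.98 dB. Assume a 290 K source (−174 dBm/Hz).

Sensitivity = −174 + 10 log₁₀(B) + NF + SNR_min
= −174 + 70.13 + 8.31 + 7.98
= −87.58 dBm → −87.6 dBm

−87.6 dBm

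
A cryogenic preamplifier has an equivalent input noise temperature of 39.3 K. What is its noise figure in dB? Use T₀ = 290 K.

0.552 dB

F = 1 + T_e/T₀ = 1 + 39.3/290 = 1.13552
NF = 10 log₁₀(1.13552) = 0.552 dB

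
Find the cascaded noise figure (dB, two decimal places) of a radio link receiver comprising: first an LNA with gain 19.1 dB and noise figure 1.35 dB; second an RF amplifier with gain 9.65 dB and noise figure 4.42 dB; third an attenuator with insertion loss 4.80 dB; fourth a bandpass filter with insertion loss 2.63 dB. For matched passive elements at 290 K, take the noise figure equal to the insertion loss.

1.44 dB

Convert to linear (a loss of L dB is a gain of −L dB): F_i = 10^(NF_i/10), G_i = 10^(G_i,dB/10)
  Stage 1: F_1 = 10^(1.35/10) = 1.365, G_1 = 10^(19.1/10) = 81.28
  Stage 2: F_2 = 10^(4.42/10) = 2.767, G_2 = 10^(9.65/10) = 9.226
  Stage 3: F_3 = 10^(4.80/10) = 3.020, G_3 = 10^(−4.80/10) = 0.3311
  Stage 4: F_4 = 10^(2.63/10) = 1.832, G_4 = 10^(−2.63/10) = 0.5458
Friis cascade:
  F = 1.365 + (2.767 − 1)/81.28 + (3.020 − 1)/749.9 + (1.832 − 1)/248.3 = 1.392
NF = 10 log₁₀(1.392) = 1.44 dB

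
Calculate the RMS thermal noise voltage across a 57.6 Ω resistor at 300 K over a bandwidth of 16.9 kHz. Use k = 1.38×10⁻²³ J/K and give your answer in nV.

127 nV

V_n = √(4kTRB)
4kTRB = 4 × 1.38×10⁻²³ × 300 × 5.76×10¹ × 1.69×10⁴ = 1.61×10⁻¹⁴ V²
V_n = √(1.61×10⁻¹⁴) = 1.27×10⁻⁷ V = 127 nV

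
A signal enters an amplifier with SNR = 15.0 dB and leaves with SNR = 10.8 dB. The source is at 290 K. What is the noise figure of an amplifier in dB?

4.2 dB

NF (dB) = SNR_in(dB) − SNR_out(dB) when the source is at T₀
NF = 15.0 − 10.8 = 4.2 dB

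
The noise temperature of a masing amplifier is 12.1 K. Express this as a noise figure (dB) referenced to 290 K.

F = 1 + T_e/T₀ = 1 + 12.1/290 = 1.04172
NF = 10 log₁₀(1.04172) = 0.178 dB

0.178 dB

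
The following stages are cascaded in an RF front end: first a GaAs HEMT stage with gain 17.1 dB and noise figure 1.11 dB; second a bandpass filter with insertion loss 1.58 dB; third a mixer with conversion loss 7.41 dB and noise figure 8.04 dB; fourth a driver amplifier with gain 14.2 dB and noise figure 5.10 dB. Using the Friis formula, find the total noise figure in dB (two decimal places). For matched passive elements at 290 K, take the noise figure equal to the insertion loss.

2.54 dB

Convert to linear (a loss of L dB is a gain of −L dB): F_i = 10^(NF_i/10), G_i = 10^(G_i,dB/10)
  Stage 1: F_1 = 10^(1.11/10) = 1.291, G_1 = 10^(17.1/10) = 51.29
  Stage 2: F_2 = 10^(1.58/10) = 1.439, G_2 = 10^(−1.58/10) = 0.6950
  Stage 3: F_3 = 10^(8.04/10) = 6.368, G_3 = 10^(−7.41/10) = 0.1816
  Stage 4: F_4 = 10^(5.10/10) = 3.236, G_4 = 10^(14.2/10) = 26.30
Friis cascade:
  F = 1.291 + (1.439 − 1)/51.29 + (6.368 − 1)/35.65 + (3.236 − 1)/6.471 = 1.796
NF = 10 log₁₀(1.796) = 2.54 dB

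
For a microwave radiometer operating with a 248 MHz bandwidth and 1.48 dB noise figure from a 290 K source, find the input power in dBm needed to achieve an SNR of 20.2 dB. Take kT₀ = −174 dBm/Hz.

Sensitivity = −174 + 10 log₁₀(B) + NF + SNR_min
= −174 + 83.94 + 1.48 + 20.2
= −68.38 dBm → −68.4 dBm

−68.4 dBm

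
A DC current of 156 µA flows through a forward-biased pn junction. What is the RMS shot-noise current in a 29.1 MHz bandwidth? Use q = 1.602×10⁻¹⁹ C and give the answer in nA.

I_n = √(2qI·B)
2qI·B = 2 × 1.602×10⁻¹⁹ × 1.56×10⁻⁴ × 2.91×10⁷ = 1.45×10⁻¹⁵ A²
I_n = √(1.45×10⁻¹⁵) = 3.81×10⁻⁸ A = 38.1 nA

38.1 nA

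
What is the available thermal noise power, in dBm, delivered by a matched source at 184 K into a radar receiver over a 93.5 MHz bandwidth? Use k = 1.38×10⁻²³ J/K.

P_n = kTB = 1.38×10⁻²³ × 184 × 9.35×10⁷ = 2.37×10⁻¹³ W
In dBm: 10 log₁₀(2.37×10⁻¹³ / 10⁻³) = −96.2 dBm

−96.2 dBm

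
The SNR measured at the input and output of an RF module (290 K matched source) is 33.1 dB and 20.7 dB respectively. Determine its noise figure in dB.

12.4 dB

NF (dB) = SNR_in(dB) − SNR_out(dB) when the source is at T₀
NF = 33.1 − 20.7 = 12.4 dB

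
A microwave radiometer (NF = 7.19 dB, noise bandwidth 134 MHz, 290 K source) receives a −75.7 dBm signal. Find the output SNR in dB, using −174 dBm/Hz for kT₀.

9.8 dB

Noise floor: N = −174 + 10 log₁₀(B) + NF
10 log₁₀(1.34×10⁸) = 81.27 dB
N = −174 + 81.27 + 7.19 = −85.54 dBm
SNR = P_sig − N = −75.7 − (−85.54) = 9.84 dB → 9.8 dB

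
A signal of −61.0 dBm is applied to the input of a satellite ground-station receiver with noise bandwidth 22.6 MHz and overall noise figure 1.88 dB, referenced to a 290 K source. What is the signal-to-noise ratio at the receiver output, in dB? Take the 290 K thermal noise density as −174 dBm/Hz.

37.6 dB

Noise floor: N = −174 + 10 log₁₀(B) + NF
10 log₁₀(2.26×10⁷) = 73.54 dB
N = −174 + 73.54 + 1.88 = −98.58 dBm
SNR = P_sig − N = −61.0 − (−98.58) = 37.58 dB → 37.6 dB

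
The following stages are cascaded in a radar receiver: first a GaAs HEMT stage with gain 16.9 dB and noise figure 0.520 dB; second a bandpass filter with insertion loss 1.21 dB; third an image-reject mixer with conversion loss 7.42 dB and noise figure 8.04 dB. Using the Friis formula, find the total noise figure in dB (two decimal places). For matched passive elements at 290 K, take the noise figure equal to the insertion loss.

Convert to linear (a loss of L dB is a gain of −L dB): F_i = 10^(NF_i/10), G_i = 10^(G_i,dB/10)
  Stage 1: F_1 = 10^(0.520/10) = 1.127, G_1 = 10^(16.9/10) = 48.98
  Stage 2: F_2 = 10^(1.21/10) = 1.321, G_2 = 10^(−1.21/10) = 0.7568
  Stage 3: F_3 = 10^(8.04/10) = 6.368, G_3 = 10^(−7.42/10) = 0.1811
Friis cascade:
  F = 1.127 + (1.321 − 1)/48.98 + (6.368 − 1)/37.07 = 1.279
NF = 10 log₁₀(1.279) = 1.07 dB

1.07 dB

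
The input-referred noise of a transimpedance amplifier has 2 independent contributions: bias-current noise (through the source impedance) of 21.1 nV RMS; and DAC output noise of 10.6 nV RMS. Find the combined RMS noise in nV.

Uncorrelated sources add in power (mean-square): V_tot = √(ΣV_i²)
V_tot = √[(2.11×10⁻⁸)² + (1.06×10⁻⁸)²] = 2.36×10⁻⁸ V = 23.6 nV

23.6 nV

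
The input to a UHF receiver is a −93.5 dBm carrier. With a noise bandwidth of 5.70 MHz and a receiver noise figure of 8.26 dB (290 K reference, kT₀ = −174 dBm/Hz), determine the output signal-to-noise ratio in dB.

Noise floor: N = −174 + 10 log₁₀(B) + NF
10 log₁₀(5.70×10⁶) = 67.56 dB
N = −174 + 67.56 + 8.26 = −98.18 dBm
SNR = P_sig − N = −93.5 − (−98.18) = 4.68 dB → 4.7 dB

4.7 dB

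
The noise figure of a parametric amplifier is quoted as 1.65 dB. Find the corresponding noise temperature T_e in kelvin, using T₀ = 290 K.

F = 10^(1.65/10) = 1.46218
T_e = (F − 1)·T₀ = (1.46218 − 1) × 290 = 134 K

134 K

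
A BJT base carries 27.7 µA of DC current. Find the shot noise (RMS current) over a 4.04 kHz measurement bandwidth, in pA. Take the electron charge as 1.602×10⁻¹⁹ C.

189 pA

I_n = √(2qI·B)
2qI·B = 2 × 1.602×10⁻¹⁹ × 2.77×10⁻⁵ × 4.04×10³ = 3.59×10⁻²⁰ A²
I_n = √(3.59×10⁻²⁰) = 1.89×10⁻¹⁰ A = 189 pA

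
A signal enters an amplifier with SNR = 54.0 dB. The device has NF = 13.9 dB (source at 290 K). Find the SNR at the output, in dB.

40.1 dB

By definition F = SNR_in/SNR_out, so in dB: SNR_out = SNR_in − NF
SNR_out = 54.0 − 13.9 = 40.1 dB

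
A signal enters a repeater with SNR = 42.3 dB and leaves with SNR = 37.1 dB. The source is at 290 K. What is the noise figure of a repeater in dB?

NF (dB) = SNR_in(dB) − SNR_out(dB) when the source is at T₀
NF = 42.3 − 37.1 = 5.2 dB

5.2 dB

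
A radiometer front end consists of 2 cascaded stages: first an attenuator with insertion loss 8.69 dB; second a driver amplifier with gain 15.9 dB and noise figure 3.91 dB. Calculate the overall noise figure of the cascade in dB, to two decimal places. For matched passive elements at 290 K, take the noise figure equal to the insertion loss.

12.60 dB

Convert to linear (a loss of L dB is a gain of −L dB): F_i = 10^(NF_i/10), G_i = 10^(G_i,dB/10)
  Stage 1: F_1 = 10^(8.69/10) = 7.396, G_1 = 10^(−8.69/10) = 0.1352
  Stage 2: F_2 = 10^(3.91/10) = 2.460, G_2 = 10^(15.9/10) = 38.90
Friis cascade:
  F = 7.396 + (2.460 − 1)/0.1352 = 18.20
NF = 10 log₁₀(18.20) = 12.60 dB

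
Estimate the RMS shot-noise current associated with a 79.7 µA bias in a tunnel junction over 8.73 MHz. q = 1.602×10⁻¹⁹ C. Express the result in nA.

I_n = √(2qI·B)
2qI·B = 2 × 1.602×10⁻¹⁹ × 7.97×10⁻⁵ × 8.73×10⁶ = 2.23×10⁻¹⁶ A²
I_n = √(2.23×10⁻¹⁶) = 1.49×10⁻⁸ A = 14.9 nA

14.9 nA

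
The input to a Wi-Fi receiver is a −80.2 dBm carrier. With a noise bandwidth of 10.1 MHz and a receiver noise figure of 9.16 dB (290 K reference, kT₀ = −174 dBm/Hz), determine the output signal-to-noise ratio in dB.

Noise floor: N = −174 + 10 log₁₀(B) + NF
10 log₁₀(1.01×10⁷) = 70.04 dB
N = −174 + 70.04 + 9.16 = −94.80 dBm
SNR = P_sig − N = −80.2 − (−94.80) = 14.60 dB → 14.6 dB

14.6 dB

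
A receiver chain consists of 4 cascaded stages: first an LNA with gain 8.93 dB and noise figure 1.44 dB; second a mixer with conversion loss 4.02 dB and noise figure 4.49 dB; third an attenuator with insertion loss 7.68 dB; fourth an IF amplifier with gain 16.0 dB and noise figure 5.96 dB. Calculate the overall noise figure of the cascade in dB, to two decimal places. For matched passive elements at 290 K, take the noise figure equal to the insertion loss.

9.43 dB

Convert to linear (a loss of L dB is a gain of −L dB): F_i = 10^(NF_i/10), G_i = 10^(G_i,dB/10)
  Stage 1: F_1 = 10^(1.44/10) = 1.393, G_1 = 10^(8.93/10) = 7.816
  Stage 2: F_2 = 10^(4.49/10) = 2.812, G_2 = 10^(−4.02/10) = 0.3963
  Stage 3: F_3 = 10^(7.68/10) = 5.861, G_3 = 10^(−7.68/10) = 0.1706
  Stage 4: F_4 = 10^(5.96/10) = 3.945, G_4 = 10^(16.0/10) = 39.81
Friis cascade:
  F = 1.393 + (2.812 − 1)/7.816 + (5.861 − 1)/3.097 + (3.945 − 1)/0.5284 = 8.767
NF = 10 log₁₀(8.767) = 9.43 dB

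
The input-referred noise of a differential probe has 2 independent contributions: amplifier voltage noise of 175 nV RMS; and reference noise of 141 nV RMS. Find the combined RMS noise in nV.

225 nV

Uncorrelated sources add in power (mean-square): V_tot = √(ΣV_i²)
V_tot = √[(1.75×10⁻⁷)² + (1.41×10⁻⁷)²] = 2.25×10⁻⁷ V = 225 nV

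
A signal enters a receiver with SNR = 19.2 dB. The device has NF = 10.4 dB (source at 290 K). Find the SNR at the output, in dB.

By definition F = SNR_in/SNR_out, so in dB: SNR_out = SNR_in − NF
SNR_out = 19.2 − 10.4 = 8.8 dB

8.8 dB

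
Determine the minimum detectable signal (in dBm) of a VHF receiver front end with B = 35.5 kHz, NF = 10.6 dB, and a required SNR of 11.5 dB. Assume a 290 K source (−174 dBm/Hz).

−106.4 dBm

Sensitivity = −174 + 10 log₁₀(B) + NF + SNR_min
= −174 + 45.5 + 10.6 + 11.5
= −106.4 dBm → −106.4 dBm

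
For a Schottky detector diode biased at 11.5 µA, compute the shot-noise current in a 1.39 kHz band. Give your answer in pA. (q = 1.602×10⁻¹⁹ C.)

71.6 pA

I_n = √(2qI·B)
2qI·B = 2 × 1.602×10⁻¹⁹ × 1.15×10⁻⁵ × 1.39×10³ = 5.12×10⁻²¹ A²
I_n = √(5.12×10⁻²¹) = 7.16×10⁻¹¹ A = 71.6 pA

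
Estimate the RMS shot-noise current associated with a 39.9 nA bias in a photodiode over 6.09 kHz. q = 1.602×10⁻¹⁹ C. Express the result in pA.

I_n = √(2qI·B)
2qI·B = 2 × 1.602×10⁻¹⁹ × 3.99×10⁻⁸ × 6.09×10³ = 7.79×10⁻²³ A²
I_n = √(7.79×10⁻²³) = 8.82×10⁻¹² A = 8.82 pA

8.82 pA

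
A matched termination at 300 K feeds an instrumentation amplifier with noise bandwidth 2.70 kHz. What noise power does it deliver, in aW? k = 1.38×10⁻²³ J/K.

11.2 aW

P_n = kTB = 1.38×10⁻²³ × 300 × 2.70×10³ = 1.12×10⁻¹⁷ W = 11.2 aW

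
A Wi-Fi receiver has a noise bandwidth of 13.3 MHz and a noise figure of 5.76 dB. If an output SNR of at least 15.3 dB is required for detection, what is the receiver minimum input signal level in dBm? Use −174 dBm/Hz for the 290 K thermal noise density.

−81.7 dBm

Sensitivity = −174 + 10 log₁₀(B) + NF + SNR_min
= −174 + 71.24 + 5.76 + 15.3
= −81.70 dBm → −81.7 dBm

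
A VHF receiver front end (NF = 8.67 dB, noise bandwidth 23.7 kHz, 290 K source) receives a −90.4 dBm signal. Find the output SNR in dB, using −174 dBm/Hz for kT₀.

Noise floor: N = −174 + 10 log₁₀(B) + NF
10 log₁₀(2.37×10⁴) = 43.75 dB
N = −174 + 43.75 + 8.67 = −121.58 dBm
SNR = P_sig − N = −90.4 − (−121.58) = 31.18 dB → 31.2 dB

31.2 dB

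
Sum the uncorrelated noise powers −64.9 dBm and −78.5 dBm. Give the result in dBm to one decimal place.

−64.7 dBm

Convert to linear, add, convert back:
P₁ = 3.24×10⁻¹⁰ W, P₂ = 1.41×10⁻¹¹ W
P_tot = 3.38×10⁻¹⁰ W → 10 log₁₀(P_tot / 10⁻³) = −64.7 dBm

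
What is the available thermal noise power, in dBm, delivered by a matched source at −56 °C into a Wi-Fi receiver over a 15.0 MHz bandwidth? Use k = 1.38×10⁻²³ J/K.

T = −56 °C + 273.15 = 217.15 K
P_n = kTB = 1.38×10⁻²³ × 217.15 × 1.50×10⁷ = 4.50×10⁻¹⁴ W
In dBm: 10 log₁₀(4.50×10⁻¹⁴ / 10⁻³) = −103.5 dBm

−103.5 dBm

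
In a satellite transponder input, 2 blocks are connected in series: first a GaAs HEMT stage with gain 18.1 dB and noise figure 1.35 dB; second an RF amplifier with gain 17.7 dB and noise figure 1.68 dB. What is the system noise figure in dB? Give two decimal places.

1.37 dB

Convert to linear (a loss of L dB is a gain of −L dB): F_i = 10^(NF_i/10), G_i = 10^(G_i,dB/10)
  Stage 1: F_1 = 10^(1.35/10) = 1.365, G_1 = 10^(18.1/10) = 64.57
  Stage 2: F_2 = 10^(1.68/10) = 1.472, G_2 = 10^(17.7/10) = 58.88
Friis cascade:
  F = 1.365 + (1.472 − 1)/64.57 = 1.372
NF = 10 log₁₀(1.372) = 1.37 dB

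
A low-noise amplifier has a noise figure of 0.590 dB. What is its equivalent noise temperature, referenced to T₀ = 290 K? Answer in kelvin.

42.2 K

F = 10^(0.590/10) = 1.14551
T_e = (F − 1)·T₀ = (1.14551 − 1) × 290 = 42.2 K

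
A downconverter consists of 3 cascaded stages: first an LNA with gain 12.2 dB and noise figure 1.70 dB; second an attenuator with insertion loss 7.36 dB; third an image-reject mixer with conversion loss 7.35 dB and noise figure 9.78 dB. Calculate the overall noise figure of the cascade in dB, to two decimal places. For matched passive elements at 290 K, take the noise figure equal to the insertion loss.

Convert to linear (a loss of L dB is a gain of −L dB): F_i = 10^(NF_i/10), G_i = 10^(G_i,dB/10)
  Stage 1: F_1 = 10^(1.70/10) = 1.479, G_1 = 10^(12.2/10) = 16.60
  Stage 2: F_2 = 10^(7.36/10) = 5.445, G_2 = 10^(−7.36/10) = 0.1837
  Stage 3: F_3 = 10^(9.78/10) = 9.506, G_3 = 10^(−7.35/10) = 0.1841
Friis cascade:
  F = 1.479 + (5.445 − 1)/16.60 + (9.506 − 1)/3.048 = 4.538
NF = 10 log₁₀(4.538) = 6.57 dB

6.57 dB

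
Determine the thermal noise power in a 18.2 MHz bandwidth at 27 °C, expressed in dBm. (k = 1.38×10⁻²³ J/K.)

−101.2 dBm

T = 27 °C + 273.15 = 300.15 K
P_n = kTB = 1.38×10⁻²³ × 300.15 × 1.82×10⁷ = 7.54×10⁻¹⁴ W
In dBm: 10 log₁₀(7.54×10⁻¹⁴ / 10⁻³) = −101.2 dBm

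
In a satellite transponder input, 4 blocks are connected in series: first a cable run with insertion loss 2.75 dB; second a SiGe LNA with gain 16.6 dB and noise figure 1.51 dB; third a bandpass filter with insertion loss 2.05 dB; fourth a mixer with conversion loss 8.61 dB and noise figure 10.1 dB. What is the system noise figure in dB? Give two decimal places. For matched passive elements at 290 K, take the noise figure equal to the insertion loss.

Convert to linear (a loss of L dB is a gain of −L dB): F_i = 10^(NF_i/10), G_i = 10^(G_i,dB/10)
  Stage 1: F_1 = 10^(2.75/10) = 1.884, G_1 = 10^(−2.75/10) = 0.5309
  Stage 2: F_2 = 10^(1.51/10) = 1.416, G_2 = 10^(16.6/10) = 45.71
  Stage 3: F_3 = 10^(2.05/10) = 1.603, G_3 = 10^(−2.05/10) = 0.6237
  Stage 4: F_4 = 10^(10.1/10) = 10.23, G_4 = 10^(−8.61/10) = 0.1377
Friis cascade:
  F = 1.884 + (1.416 − 1)/0.5309 + (1.603 − 1)/24.27 + (10.23 − 1)/15.14 = 3.302
NF = 10 log₁₀(3.302) = 5.19 dB

5.19 dB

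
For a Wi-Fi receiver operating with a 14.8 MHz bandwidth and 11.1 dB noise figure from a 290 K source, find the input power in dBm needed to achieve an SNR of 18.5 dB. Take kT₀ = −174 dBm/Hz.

−72.7 dBm

Sensitivity = −174 + 10 log₁₀(B) + NF + SNR_min
= −174 + 71.7 + 11.1 + 18.5
= −72.7 dBm → −72.7 dBm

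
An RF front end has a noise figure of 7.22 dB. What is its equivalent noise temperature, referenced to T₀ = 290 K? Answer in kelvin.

1239 K

F = 10^(7.22/10) = 5.2723
T_e = (F − 1)·T₀ = (5.2723 − 1) × 290 = 1239 K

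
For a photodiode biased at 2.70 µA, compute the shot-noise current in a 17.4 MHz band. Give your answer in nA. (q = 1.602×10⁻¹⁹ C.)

3.88 nA

I_n = √(2qI·B)
2qI·B = 2 × 1.602×10⁻¹⁹ × 2.70×10⁻⁶ × 1.74×10⁷ = 1.51×10⁻¹⁷ A²
I_n = √(1.51×10⁻¹⁷) = 3.88×10⁻⁹ A = 3.88 nA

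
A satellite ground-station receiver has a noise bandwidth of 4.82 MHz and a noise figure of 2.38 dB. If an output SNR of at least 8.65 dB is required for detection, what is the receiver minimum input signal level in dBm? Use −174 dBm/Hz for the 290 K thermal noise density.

−96.1 dBm

Sensitivity = −174 + 10 log₁₀(B) + NF + SNR_min
= −174 + 66.83 + 2.38 + 8.65
= −96.14 dBm → −96.1 dBm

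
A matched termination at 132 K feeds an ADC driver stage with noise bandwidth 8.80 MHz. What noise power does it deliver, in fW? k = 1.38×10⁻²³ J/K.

16.0 fW

P_n = kTB = 1.38×10⁻²³ × 132 × 8.80×10⁶ = 1.60×10⁻¹⁴ W = 16.0 fW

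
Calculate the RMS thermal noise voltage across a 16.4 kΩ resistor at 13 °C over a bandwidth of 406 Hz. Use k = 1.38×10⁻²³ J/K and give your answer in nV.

T = 13 °C + 273.15 = 286.15 K
V_n = √(4kTRB)
4kTRB = 4 × 1.38×10⁻²³ × 286.15 × 1.64×10⁴ × 4.06×10² = 1.05×10⁻¹³ V²
V_n = √(1.05×10⁻¹³) = 3.24×10⁻⁷ V = 324 nV

324 nV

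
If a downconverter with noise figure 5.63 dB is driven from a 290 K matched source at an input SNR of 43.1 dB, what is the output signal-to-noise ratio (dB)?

37.47 dB

By definition F = SNR_in/SNR_out, so in dB: SNR_out = SNR_in − NF
SNR_out = 43.1 − 5.63 = 37.47 dB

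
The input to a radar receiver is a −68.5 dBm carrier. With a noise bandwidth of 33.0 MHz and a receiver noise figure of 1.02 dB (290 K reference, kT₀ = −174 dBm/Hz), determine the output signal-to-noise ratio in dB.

29.3 dB

Noise floor: N = −174 + 10 log₁₀(B) + NF
10 log₁₀(3.30×10⁷) = 75.19 dB
N = −174 + 75.19 + 1.02 = −97.79 dBm
SNR = P_sig − N = −68.5 − (−97.79) = 29.29 dB → 29.3 dB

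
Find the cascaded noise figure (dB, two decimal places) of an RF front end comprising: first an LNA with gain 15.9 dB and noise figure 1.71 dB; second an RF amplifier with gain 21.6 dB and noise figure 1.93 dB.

Convert to linear (a loss of L dB is a gain of −L dB): F_i = 10^(NF_i/10), G_i = 10^(G_i,dB/10)
  Stage 1: F_1 = 10^(1.71/10) = 1.483, G_1 = 10^(15.9/10) = 38.90
  Stage 2: F_2 = 10^(1.93/10) = 1.560, G_2 = 10^(21.6/10) = 144.5
Friis cascade:
  F = 1.483 + (1.560 − 1)/38.90 = 1.497
NF = 10 log₁₀(1.497) = 1.75 dB

1.75 dB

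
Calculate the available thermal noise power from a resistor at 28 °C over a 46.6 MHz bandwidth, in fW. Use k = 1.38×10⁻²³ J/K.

T = 28 °C + 273.15 = 301.15 K
P_n = kTB = 1.38×10⁻²³ × 301.15 × 4.66×10⁷ = 1.94×10⁻¹³ W = 194 fW

194 fW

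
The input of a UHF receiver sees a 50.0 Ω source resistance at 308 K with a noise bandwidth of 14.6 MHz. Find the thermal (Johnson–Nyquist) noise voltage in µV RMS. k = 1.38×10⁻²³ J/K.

V_n = √(4kTRB)
4kTRB = 4 × 1.38×10⁻²³ × 308 × 5.00×10¹ × 1.46×10⁷ = 1.24×10⁻¹¹ V²
V_n = √(1.24×10⁻¹¹) = 3.52×10⁻⁶ V = 3.52 µV

3.52 µV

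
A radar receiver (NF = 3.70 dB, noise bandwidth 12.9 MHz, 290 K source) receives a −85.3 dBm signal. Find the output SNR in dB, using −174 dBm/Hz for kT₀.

13.9 dB

Noise floor: N = −174 + 10 log₁₀(B) + NF
10 log₁₀(1.29×10⁷) = 71.11 dB
N = −174 + 71.11 + 3.70 = −99.19 dBm
SNR = P_sig − N = −85.3 − (−99.19) = 13.89 dB → 13.9 dB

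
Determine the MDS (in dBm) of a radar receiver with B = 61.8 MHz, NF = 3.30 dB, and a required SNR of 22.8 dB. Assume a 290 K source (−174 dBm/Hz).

Sensitivity = −174 + 10 log₁₀(B) + NF + SNR_min
= −174 + 77.91 + 3.30 + 22.8
= −69.99 dBm → −70.0 dBm

−70.0 dBm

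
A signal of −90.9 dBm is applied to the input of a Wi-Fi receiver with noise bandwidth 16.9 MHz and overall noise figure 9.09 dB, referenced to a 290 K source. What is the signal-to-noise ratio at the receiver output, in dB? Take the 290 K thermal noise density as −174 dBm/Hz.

Noise floor: N = −174 + 10 log₁₀(B) + NF
10 log₁₀(1.69×10⁷) = 72.28 dB
N = −174 + 72.28 + 9.09 = −92.63 dBm
SNR = P_sig − N = −90.9 − (−92.63) = 1.73 dB → 1.7 dB

1.7 dB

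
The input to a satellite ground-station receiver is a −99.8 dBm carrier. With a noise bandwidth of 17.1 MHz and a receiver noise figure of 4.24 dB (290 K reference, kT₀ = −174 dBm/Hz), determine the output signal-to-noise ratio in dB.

−2.4 dB

Noise floor: N = −174 + 10 log₁₀(B) + NF
10 log₁₀(1.71×10⁷) = 72.33 dB
N = −174 + 72.33 + 4.24 = −97.43 dBm
SNR = P_sig − N = −99.8 − (−97.43) = −2.37 dB → −2.4 dB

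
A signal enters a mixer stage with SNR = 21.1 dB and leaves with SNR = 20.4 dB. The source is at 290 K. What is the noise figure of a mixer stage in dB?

0.7 dB

NF (dB) = SNR_in(dB) − SNR_out(dB) when the source is at T₀
NF = 21.1 − 20.4 = 0.7 dB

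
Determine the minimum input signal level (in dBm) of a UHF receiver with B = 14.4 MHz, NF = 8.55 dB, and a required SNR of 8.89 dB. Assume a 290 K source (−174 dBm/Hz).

Sensitivity = −174 + 10 log₁₀(B) + NF + SNR_min
= −174 + 71.58 + 8.55 + 8.89
= −84.98 dBm → −85.0 dBm

−85.0 dBm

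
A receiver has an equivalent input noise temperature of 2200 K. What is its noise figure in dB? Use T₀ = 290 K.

9.34 dB

F = 1 + T_e/T₀ = 1 + 2200/290 = 8.58621
NF = 10 log₁₀(8.58621) = 9.34 dB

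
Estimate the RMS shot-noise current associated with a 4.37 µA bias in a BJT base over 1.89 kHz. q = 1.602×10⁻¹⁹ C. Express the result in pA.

51.4 pA

I_n = √(2qI·B)
2qI·B = 2 × 1.602×10⁻¹⁹ × 4.37×10⁻⁶ × 1.89×10³ = 2.65×10⁻²¹ A²
I_n = √(2.65×10⁻²¹) = 5.14×10⁻¹¹ A = 51.4 pA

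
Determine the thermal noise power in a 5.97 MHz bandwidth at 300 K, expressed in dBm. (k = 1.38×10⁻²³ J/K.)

P_n = kTB = 1.38×10⁻²³ × 300 × 5.97×10⁶ = 2.47×10⁻¹⁴ W
In dBm: 10 log₁₀(2.47×10⁻¹⁴ / 10⁻³) = −106.1 dBm

−106.1 dBm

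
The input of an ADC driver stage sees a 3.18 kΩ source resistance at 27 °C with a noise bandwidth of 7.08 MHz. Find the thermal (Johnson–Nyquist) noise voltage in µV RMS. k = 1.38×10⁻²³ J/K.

19.3 µV

T = 27 °C + 273.15 = 300.15 K
V_n = √(4kTRB)
4kTRB = 4 × 1.38×10⁻²³ × 300.15 × 3.18×10³ × 7.08×10⁶ = 3.73×10⁻¹⁰ V²
V_n = √(3.73×10⁻¹⁰) = 1.93×10⁻⁵ V = 19.3 µV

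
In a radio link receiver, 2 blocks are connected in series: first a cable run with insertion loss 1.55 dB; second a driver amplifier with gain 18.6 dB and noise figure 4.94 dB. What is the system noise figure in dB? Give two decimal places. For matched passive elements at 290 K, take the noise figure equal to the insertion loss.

Convert to linear (a loss of L dB is a gain of −L dB): F_i = 10^(NF_i/10), G_i = 10^(G_i,dB/10)
  Stage 1: F_1 = 10^(1.55/10) = 1.429, G_1 = 10^(−1.55/10) = 0.6998
  Stage 2: F_2 = 10^(4.94/10) = 3.119, G_2 = 10^(18.6/10) = 72.44
Friis cascade:
  F = 1.429 + (3.119 − 1)/0.6998 = 4.457
NF = 10 log₁₀(4.457) = 6.49 dB

6.49 dB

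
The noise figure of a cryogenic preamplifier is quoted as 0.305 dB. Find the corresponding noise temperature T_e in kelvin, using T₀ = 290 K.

F = 10^(0.305/10) = 1.07275
T_e = (F − 1)·T₀ = (1.07275 − 1) × 290 = 21.1 K

21.1 K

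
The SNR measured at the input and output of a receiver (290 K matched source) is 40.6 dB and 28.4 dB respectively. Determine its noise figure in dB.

NF (dB) = SNR_in(dB) − SNR_out(dB) when the source is at T₀
NF = 40.6 − 28.4 = 12.2 dB

12.2 dB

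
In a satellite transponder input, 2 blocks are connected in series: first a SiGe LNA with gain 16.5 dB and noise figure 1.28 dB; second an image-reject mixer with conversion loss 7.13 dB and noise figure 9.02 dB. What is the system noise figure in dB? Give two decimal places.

Convert to linear (a loss of L dB is a gain of −L dB): F_i = 10^(NF_i/10), G_i = 10^(G_i,dB/10)
  Stage 1: F_1 = 10^(1.28/10) = 1.343, G_1 = 10^(16.5/10) = 44.67
  Stage 2: F_2 = 10^(9.02/10) = 7.980, G_2 = 10^(−7.13/10) = 0.1936
Friis cascade:
  F = 1.343 + (7.980 − 1)/44.67 = 1.499
NF = 10 log₁₀(1.499) = 1.76 dB

1.76 dB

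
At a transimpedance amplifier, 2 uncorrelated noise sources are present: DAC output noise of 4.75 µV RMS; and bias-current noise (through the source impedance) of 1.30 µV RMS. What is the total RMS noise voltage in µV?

Uncorrelated sources add in power (mean-square): V_tot = √(ΣV_i²)
V_tot = √[(4.75×10⁻⁶)² + (1.30×10⁻⁶)²] = 4.92×10⁻⁶ V = 4.92 µV

4.92 µV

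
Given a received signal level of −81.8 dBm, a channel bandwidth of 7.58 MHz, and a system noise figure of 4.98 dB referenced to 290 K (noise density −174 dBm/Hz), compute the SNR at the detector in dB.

Noise floor: N = −174 + 10 log₁₀(B) + NF
10 log₁₀(7.58×10⁶) = 68.8 dB
N = −174 + 68.8 + 4.98 = −100.22 dBm
SNR = P_sig − N = −81.8 − (−100.22) = 18.42 dB → 18.4 dB

18.4 dB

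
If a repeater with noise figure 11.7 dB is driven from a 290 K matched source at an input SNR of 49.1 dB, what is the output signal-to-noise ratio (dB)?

By definition F = SNR_in/SNR_out, so in dB: SNR_out = SNR_in − NF
SNR_out = 49.1 − 11.7 = 37.4 dB

37.4 dB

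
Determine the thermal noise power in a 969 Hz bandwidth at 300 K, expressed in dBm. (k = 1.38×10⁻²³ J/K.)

−144.0 dBm

P_n = kTB = 1.38×10⁻²³ × 300 × 9.69×10² = 4.01×10⁻¹⁸ W
In dBm: 10 log₁₀(4.01×10⁻¹⁸ / 10⁻³) = −144.0 dBm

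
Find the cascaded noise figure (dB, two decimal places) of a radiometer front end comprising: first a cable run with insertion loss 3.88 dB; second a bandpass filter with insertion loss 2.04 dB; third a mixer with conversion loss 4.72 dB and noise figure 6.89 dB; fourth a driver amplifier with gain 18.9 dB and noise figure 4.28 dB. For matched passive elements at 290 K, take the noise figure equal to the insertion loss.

Convert to linear (a loss of L dB is a gain of −L dB): F_i = 10^(NF_i/10), G_i = 10^(G_i,dB/10)
  Stage 1: F_1 = 10^(3.88/10) = 2.443, G_1 = 10^(−3.88/10) = 0.4093
  Stage 2: F_2 = 10^(2.04/10) = 1.600, G_2 = 10^(−2.04/10) = 0.6252
  Stage 3: F_3 = 10^(6.89/10) = 4.887, G_3 = 10^(−4.72/10) = 0.3373
  Stage 4: F_4 = 10^(4.28/10) = 2.679, G_4 = 10^(18.9/10) = 77.62
Friis cascade:
  F = 2.443 + (1.600 − 1)/0.4093 + (4.887 − 1)/0.2559 + (2.679 − 1)/0.08630 = 38.56
NF = 10 log₁₀(38.56) = 15.86 dB

15.86 dB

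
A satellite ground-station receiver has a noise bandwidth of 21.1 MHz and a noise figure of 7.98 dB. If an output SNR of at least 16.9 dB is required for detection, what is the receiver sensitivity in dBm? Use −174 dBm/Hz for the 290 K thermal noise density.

Sensitivity = −174 + 10 log₁₀(B) + NF + SNR_min
= −174 + 73.24 + 7.98 + 16.9
= −75.88 dBm → −75.9 dBm

−75.9 dBm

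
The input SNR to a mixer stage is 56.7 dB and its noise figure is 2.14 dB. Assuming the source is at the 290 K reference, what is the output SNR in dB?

54.56 dB

By definition F = SNR_in/SNR_out, so in dB: SNR_out = SNR_in − NF
SNR_out = 56.7 − 2.14 = 54.56 dB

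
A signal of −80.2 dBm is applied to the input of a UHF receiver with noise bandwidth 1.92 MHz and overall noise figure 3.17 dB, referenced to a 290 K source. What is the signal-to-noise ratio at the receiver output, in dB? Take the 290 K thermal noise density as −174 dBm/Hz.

Noise floor: N = −174 + 10 log₁₀(B) + NF
10 log₁₀(1.92×10⁶) = 62.83 dB
N = −174 + 62.83 + 3.17 = −108.00 dBm
SNR = P_sig − N = −80.2 − (−108.00) = 27.80 dB → 27.8 dB

27.8 dB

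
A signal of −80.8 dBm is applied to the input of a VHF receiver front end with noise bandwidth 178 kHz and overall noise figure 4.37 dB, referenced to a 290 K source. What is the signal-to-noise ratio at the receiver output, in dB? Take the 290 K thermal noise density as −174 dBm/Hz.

36.3 dB

Noise floor: N = −174 + 10 log₁₀(B) + NF
10 log₁₀(1.78×10⁵) = 52.5 dB
N = −174 + 52.5 + 4.37 = −117.13 dBm
SNR = P_sig − N = −80.8 − (−117.13) = 36.33 dB → 36.3 dB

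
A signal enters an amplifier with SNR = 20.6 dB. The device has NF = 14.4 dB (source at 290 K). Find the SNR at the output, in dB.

By definition F = SNR_in/SNR_out, so in dB: SNR_out = SNR_in − NF
SNR_out = 20.6 − 14.4 = 6.2 dB

6.2 dB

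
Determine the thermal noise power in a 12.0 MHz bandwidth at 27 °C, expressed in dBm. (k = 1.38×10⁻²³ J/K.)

T = 27 °C + 273.15 = 300.15 K
P_n = kTB = 1.38×10⁻²³ × 300.15 × 1.20×10⁷ = 4.97×10⁻¹⁴ W
In dBm: 10 log₁₀(4.97×10⁻¹⁴ / 10⁻³) = −103.0 dBm

−103.0 dBm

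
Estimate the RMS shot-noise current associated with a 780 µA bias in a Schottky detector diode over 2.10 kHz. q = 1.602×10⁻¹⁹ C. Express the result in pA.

724 pA

I_n = √(2qI·B)
2qI·B = 2 × 1.602×10⁻¹⁹ × 7.80×10⁻⁴ × 2.10×10³ = 5.25×10⁻¹⁹ A²
I_n = √(5.25×10⁻¹⁹) = 7.24×10⁻¹⁰ A = 724 pA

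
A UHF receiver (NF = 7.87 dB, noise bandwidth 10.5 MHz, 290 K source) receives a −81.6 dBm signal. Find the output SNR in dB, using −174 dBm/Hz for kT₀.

14.3 dB

Noise floor: N = −174 + 10 log₁₀(B) + NF
10 log₁₀(1.05×10⁷) = 70.21 dB
N = −174 + 70.21 + 7.87 = −95.92 dBm
SNR = P_sig − N = −81.6 − (−95.92) = 14.32 dB → 14.3 dB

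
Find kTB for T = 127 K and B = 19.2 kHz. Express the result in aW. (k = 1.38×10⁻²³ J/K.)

P_n = kTB = 1.38×10⁻²³ × 127 × 1.92×10⁴ = 3.36×10⁻¹⁷ W = 33.6 aW

33.6 aW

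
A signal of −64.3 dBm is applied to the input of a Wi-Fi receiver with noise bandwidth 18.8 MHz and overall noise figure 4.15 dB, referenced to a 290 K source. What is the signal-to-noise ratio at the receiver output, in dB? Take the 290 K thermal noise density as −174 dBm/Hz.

32.8 dB

Noise floor: N = −174 + 10 log₁₀(B) + NF
10 log₁₀(1.88×10⁷) = 72.74 dB
N = −174 + 72.74 + 4.15 = −97.11 dBm
SNR = P_sig − N = −64.3 − (−97.11) = 32.81 dB → 32.8 dB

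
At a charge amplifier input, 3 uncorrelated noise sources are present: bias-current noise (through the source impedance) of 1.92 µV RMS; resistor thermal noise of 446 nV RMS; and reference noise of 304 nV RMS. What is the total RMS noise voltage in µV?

Uncorrelated sources add in power (mean-square): V_tot = √(ΣV_i²)
V_tot = √[(1.92×10⁻⁶)² + (4.46×10⁻⁷)² + (3.04×10⁻⁷)²] = 1.99×10⁻⁶ V = 1.99 µV

1.99 µV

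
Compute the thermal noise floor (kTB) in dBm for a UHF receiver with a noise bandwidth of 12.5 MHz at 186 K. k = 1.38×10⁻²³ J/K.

−104.9 dBm

P_n = kTB = 1.38×10⁻²³ × 186 × 1.25×10⁷ = 3.21×10⁻¹⁴ W
In dBm: 10 log₁₀(3.21×10⁻¹⁴ / 10⁻³) = −104.9 dBm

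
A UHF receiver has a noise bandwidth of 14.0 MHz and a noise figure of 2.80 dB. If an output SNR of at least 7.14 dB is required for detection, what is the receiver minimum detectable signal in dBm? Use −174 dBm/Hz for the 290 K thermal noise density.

−92.6 dBm

Sensitivity = −174 + 10 log₁₀(B) + NF + SNR_min
= −174 + 71.46 + 2.80 + 7.14
= −92.60 dBm → −92.6 dBm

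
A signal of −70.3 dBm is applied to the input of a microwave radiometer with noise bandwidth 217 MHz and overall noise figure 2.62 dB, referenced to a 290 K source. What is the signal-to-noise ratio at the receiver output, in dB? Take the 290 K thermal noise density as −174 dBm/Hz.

17.7 dB

Noise floor: N = −174 + 10 log₁₀(B) + NF
10 log₁₀(2.17×10⁸) = 83.36 dB
N = −174 + 83.36 + 2.62 = −88.02 dBm
SNR = P_sig − N = −70.3 − (−88.02) = 17.72 dB → 17.7 dB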